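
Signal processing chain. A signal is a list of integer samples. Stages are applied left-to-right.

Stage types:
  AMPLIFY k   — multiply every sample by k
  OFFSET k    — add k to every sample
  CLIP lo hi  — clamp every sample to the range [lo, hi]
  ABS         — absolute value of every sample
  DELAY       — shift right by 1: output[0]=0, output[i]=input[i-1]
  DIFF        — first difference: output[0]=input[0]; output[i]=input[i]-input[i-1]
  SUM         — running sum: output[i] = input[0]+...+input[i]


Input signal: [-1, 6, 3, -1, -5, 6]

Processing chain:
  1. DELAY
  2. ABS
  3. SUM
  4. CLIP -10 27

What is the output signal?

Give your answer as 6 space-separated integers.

Input: [-1, 6, 3, -1, -5, 6]
Stage 1 (DELAY): [0, -1, 6, 3, -1, -5] = [0, -1, 6, 3, -1, -5] -> [0, -1, 6, 3, -1, -5]
Stage 2 (ABS): |0|=0, |-1|=1, |6|=6, |3|=3, |-1|=1, |-5|=5 -> [0, 1, 6, 3, 1, 5]
Stage 3 (SUM): sum[0..0]=0, sum[0..1]=1, sum[0..2]=7, sum[0..3]=10, sum[0..4]=11, sum[0..5]=16 -> [0, 1, 7, 10, 11, 16]
Stage 4 (CLIP -10 27): clip(0,-10,27)=0, clip(1,-10,27)=1, clip(7,-10,27)=7, clip(10,-10,27)=10, clip(11,-10,27)=11, clip(16,-10,27)=16 -> [0, 1, 7, 10, 11, 16]

Answer: 0 1 7 10 11 16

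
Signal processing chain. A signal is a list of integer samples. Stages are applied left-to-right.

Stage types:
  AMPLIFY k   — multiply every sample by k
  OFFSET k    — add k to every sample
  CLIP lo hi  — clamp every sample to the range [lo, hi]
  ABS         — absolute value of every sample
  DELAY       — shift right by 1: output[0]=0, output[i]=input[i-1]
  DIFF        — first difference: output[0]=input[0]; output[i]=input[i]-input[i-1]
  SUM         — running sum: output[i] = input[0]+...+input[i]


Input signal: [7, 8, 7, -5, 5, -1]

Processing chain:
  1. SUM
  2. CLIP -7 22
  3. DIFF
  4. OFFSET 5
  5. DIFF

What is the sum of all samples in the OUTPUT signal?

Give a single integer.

Answer: 4

Derivation:
Input: [7, 8, 7, -5, 5, -1]
Stage 1 (SUM): sum[0..0]=7, sum[0..1]=15, sum[0..2]=22, sum[0..3]=17, sum[0..4]=22, sum[0..5]=21 -> [7, 15, 22, 17, 22, 21]
Stage 2 (CLIP -7 22): clip(7,-7,22)=7, clip(15,-7,22)=15, clip(22,-7,22)=22, clip(17,-7,22)=17, clip(22,-7,22)=22, clip(21,-7,22)=21 -> [7, 15, 22, 17, 22, 21]
Stage 3 (DIFF): s[0]=7, 15-7=8, 22-15=7, 17-22=-5, 22-17=5, 21-22=-1 -> [7, 8, 7, -5, 5, -1]
Stage 4 (OFFSET 5): 7+5=12, 8+5=13, 7+5=12, -5+5=0, 5+5=10, -1+5=4 -> [12, 13, 12, 0, 10, 4]
Stage 5 (DIFF): s[0]=12, 13-12=1, 12-13=-1, 0-12=-12, 10-0=10, 4-10=-6 -> [12, 1, -1, -12, 10, -6]
Output sum: 4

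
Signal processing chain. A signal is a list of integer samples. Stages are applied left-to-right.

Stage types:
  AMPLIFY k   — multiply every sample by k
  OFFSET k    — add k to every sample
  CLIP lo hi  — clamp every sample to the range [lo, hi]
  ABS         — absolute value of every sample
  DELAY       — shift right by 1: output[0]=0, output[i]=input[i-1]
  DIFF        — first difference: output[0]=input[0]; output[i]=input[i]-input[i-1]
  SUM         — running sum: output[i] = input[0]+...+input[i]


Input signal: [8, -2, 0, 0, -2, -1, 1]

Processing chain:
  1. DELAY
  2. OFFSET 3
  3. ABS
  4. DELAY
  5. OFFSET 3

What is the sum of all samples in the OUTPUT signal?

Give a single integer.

Answer: 43

Derivation:
Input: [8, -2, 0, 0, -2, -1, 1]
Stage 1 (DELAY): [0, 8, -2, 0, 0, -2, -1] = [0, 8, -2, 0, 0, -2, -1] -> [0, 8, -2, 0, 0, -2, -1]
Stage 2 (OFFSET 3): 0+3=3, 8+3=11, -2+3=1, 0+3=3, 0+3=3, -2+3=1, -1+3=2 -> [3, 11, 1, 3, 3, 1, 2]
Stage 3 (ABS): |3|=3, |11|=11, |1|=1, |3|=3, |3|=3, |1|=1, |2|=2 -> [3, 11, 1, 3, 3, 1, 2]
Stage 4 (DELAY): [0, 3, 11, 1, 3, 3, 1] = [0, 3, 11, 1, 3, 3, 1] -> [0, 3, 11, 1, 3, 3, 1]
Stage 5 (OFFSET 3): 0+3=3, 3+3=6, 11+3=14, 1+3=4, 3+3=6, 3+3=6, 1+3=4 -> [3, 6, 14, 4, 6, 6, 4]
Output sum: 43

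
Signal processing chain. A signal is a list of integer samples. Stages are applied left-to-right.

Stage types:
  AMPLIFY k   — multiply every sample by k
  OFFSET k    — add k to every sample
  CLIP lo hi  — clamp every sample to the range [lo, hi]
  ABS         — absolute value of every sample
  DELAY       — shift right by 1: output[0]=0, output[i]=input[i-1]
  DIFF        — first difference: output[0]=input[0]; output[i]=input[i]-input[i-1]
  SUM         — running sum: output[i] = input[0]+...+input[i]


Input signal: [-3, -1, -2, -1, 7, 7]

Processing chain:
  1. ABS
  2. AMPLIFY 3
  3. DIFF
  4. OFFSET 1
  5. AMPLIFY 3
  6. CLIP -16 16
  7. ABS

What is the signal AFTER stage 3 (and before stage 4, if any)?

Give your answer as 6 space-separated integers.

Answer: 9 -6 3 -3 18 0

Derivation:
Input: [-3, -1, -2, -1, 7, 7]
Stage 1 (ABS): |-3|=3, |-1|=1, |-2|=2, |-1|=1, |7|=7, |7|=7 -> [3, 1, 2, 1, 7, 7]
Stage 2 (AMPLIFY 3): 3*3=9, 1*3=3, 2*3=6, 1*3=3, 7*3=21, 7*3=21 -> [9, 3, 6, 3, 21, 21]
Stage 3 (DIFF): s[0]=9, 3-9=-6, 6-3=3, 3-6=-3, 21-3=18, 21-21=0 -> [9, -6, 3, -3, 18, 0]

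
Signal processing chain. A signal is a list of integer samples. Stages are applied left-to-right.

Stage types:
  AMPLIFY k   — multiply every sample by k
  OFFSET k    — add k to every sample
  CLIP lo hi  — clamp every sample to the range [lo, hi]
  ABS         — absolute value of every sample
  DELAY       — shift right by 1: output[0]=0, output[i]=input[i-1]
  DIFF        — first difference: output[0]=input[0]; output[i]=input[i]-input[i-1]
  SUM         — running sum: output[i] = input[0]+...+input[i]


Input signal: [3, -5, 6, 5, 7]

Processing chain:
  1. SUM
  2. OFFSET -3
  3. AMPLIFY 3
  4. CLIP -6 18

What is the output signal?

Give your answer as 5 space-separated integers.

Input: [3, -5, 6, 5, 7]
Stage 1 (SUM): sum[0..0]=3, sum[0..1]=-2, sum[0..2]=4, sum[0..3]=9, sum[0..4]=16 -> [3, -2, 4, 9, 16]
Stage 2 (OFFSET -3): 3+-3=0, -2+-3=-5, 4+-3=1, 9+-3=6, 16+-3=13 -> [0, -5, 1, 6, 13]
Stage 3 (AMPLIFY 3): 0*3=0, -5*3=-15, 1*3=3, 6*3=18, 13*3=39 -> [0, -15, 3, 18, 39]
Stage 4 (CLIP -6 18): clip(0,-6,18)=0, clip(-15,-6,18)=-6, clip(3,-6,18)=3, clip(18,-6,18)=18, clip(39,-6,18)=18 -> [0, -6, 3, 18, 18]

Answer: 0 -6 3 18 18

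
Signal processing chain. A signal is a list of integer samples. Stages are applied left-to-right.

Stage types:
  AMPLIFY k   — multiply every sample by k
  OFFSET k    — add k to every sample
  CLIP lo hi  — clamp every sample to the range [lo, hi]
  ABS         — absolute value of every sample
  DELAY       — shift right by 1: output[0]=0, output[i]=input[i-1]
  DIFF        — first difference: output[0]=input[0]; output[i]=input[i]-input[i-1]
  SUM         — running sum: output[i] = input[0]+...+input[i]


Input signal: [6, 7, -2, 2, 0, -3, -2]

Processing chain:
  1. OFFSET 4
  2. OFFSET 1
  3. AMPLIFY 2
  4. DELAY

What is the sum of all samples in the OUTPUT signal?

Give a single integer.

Input: [6, 7, -2, 2, 0, -3, -2]
Stage 1 (OFFSET 4): 6+4=10, 7+4=11, -2+4=2, 2+4=6, 0+4=4, -3+4=1, -2+4=2 -> [10, 11, 2, 6, 4, 1, 2]
Stage 2 (OFFSET 1): 10+1=11, 11+1=12, 2+1=3, 6+1=7, 4+1=5, 1+1=2, 2+1=3 -> [11, 12, 3, 7, 5, 2, 3]
Stage 3 (AMPLIFY 2): 11*2=22, 12*2=24, 3*2=6, 7*2=14, 5*2=10, 2*2=4, 3*2=6 -> [22, 24, 6, 14, 10, 4, 6]
Stage 4 (DELAY): [0, 22, 24, 6, 14, 10, 4] = [0, 22, 24, 6, 14, 10, 4] -> [0, 22, 24, 6, 14, 10, 4]
Output sum: 80

Answer: 80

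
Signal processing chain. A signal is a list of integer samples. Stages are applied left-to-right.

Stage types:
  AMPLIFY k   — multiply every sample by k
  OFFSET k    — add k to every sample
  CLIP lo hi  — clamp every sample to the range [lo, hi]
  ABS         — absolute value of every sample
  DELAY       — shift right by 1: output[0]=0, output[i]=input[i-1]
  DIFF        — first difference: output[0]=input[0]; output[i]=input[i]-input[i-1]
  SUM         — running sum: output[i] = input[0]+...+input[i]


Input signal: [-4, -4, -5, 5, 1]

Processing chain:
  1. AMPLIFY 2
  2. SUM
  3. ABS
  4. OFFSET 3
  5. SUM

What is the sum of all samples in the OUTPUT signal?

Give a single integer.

Input: [-4, -4, -5, 5, 1]
Stage 1 (AMPLIFY 2): -4*2=-8, -4*2=-8, -5*2=-10, 5*2=10, 1*2=2 -> [-8, -8, -10, 10, 2]
Stage 2 (SUM): sum[0..0]=-8, sum[0..1]=-16, sum[0..2]=-26, sum[0..3]=-16, sum[0..4]=-14 -> [-8, -16, -26, -16, -14]
Stage 3 (ABS): |-8|=8, |-16|=16, |-26|=26, |-16|=16, |-14|=14 -> [8, 16, 26, 16, 14]
Stage 4 (OFFSET 3): 8+3=11, 16+3=19, 26+3=29, 16+3=19, 14+3=17 -> [11, 19, 29, 19, 17]
Stage 5 (SUM): sum[0..0]=11, sum[0..1]=30, sum[0..2]=59, sum[0..3]=78, sum[0..4]=95 -> [11, 30, 59, 78, 95]
Output sum: 273

Answer: 273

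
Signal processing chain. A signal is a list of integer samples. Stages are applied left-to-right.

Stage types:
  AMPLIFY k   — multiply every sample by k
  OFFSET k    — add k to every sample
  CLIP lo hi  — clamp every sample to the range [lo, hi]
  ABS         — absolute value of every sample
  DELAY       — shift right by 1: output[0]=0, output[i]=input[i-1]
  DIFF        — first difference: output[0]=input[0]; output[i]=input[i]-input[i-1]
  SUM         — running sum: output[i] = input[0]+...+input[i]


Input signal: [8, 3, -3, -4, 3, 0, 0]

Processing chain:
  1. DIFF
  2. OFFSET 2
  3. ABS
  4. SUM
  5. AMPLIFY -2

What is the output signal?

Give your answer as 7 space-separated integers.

Answer: -20 -26 -34 -36 -54 -56 -60

Derivation:
Input: [8, 3, -3, -4, 3, 0, 0]
Stage 1 (DIFF): s[0]=8, 3-8=-5, -3-3=-6, -4--3=-1, 3--4=7, 0-3=-3, 0-0=0 -> [8, -5, -6, -1, 7, -3, 0]
Stage 2 (OFFSET 2): 8+2=10, -5+2=-3, -6+2=-4, -1+2=1, 7+2=9, -3+2=-1, 0+2=2 -> [10, -3, -4, 1, 9, -1, 2]
Stage 3 (ABS): |10|=10, |-3|=3, |-4|=4, |1|=1, |9|=9, |-1|=1, |2|=2 -> [10, 3, 4, 1, 9, 1, 2]
Stage 4 (SUM): sum[0..0]=10, sum[0..1]=13, sum[0..2]=17, sum[0..3]=18, sum[0..4]=27, sum[0..5]=28, sum[0..6]=30 -> [10, 13, 17, 18, 27, 28, 30]
Stage 5 (AMPLIFY -2): 10*-2=-20, 13*-2=-26, 17*-2=-34, 18*-2=-36, 27*-2=-54, 28*-2=-56, 30*-2=-60 -> [-20, -26, -34, -36, -54, -56, -60]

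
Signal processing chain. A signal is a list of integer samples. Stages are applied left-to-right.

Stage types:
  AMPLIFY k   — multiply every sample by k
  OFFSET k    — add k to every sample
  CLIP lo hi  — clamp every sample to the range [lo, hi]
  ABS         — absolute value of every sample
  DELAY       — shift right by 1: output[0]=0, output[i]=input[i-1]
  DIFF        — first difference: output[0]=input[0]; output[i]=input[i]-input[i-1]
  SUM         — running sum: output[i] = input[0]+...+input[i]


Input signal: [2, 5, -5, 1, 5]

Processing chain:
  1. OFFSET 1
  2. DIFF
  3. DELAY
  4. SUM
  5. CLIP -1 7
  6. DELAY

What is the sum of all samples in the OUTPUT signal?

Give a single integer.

Answer: 8

Derivation:
Input: [2, 5, -5, 1, 5]
Stage 1 (OFFSET 1): 2+1=3, 5+1=6, -5+1=-4, 1+1=2, 5+1=6 -> [3, 6, -4, 2, 6]
Stage 2 (DIFF): s[0]=3, 6-3=3, -4-6=-10, 2--4=6, 6-2=4 -> [3, 3, -10, 6, 4]
Stage 3 (DELAY): [0, 3, 3, -10, 6] = [0, 3, 3, -10, 6] -> [0, 3, 3, -10, 6]
Stage 4 (SUM): sum[0..0]=0, sum[0..1]=3, sum[0..2]=6, sum[0..3]=-4, sum[0..4]=2 -> [0, 3, 6, -4, 2]
Stage 5 (CLIP -1 7): clip(0,-1,7)=0, clip(3,-1,7)=3, clip(6,-1,7)=6, clip(-4,-1,7)=-1, clip(2,-1,7)=2 -> [0, 3, 6, -1, 2]
Stage 6 (DELAY): [0, 0, 3, 6, -1] = [0, 0, 3, 6, -1] -> [0, 0, 3, 6, -1]
Output sum: 8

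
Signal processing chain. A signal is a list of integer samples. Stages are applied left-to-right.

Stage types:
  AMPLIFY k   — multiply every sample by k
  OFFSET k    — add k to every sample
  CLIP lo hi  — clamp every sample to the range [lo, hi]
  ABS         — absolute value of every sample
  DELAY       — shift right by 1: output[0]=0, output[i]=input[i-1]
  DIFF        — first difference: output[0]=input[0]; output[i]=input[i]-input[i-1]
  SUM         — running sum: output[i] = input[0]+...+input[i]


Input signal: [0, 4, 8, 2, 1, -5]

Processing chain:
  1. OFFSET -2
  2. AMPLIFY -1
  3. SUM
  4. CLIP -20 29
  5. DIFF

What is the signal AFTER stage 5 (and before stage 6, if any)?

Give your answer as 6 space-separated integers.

Input: [0, 4, 8, 2, 1, -5]
Stage 1 (OFFSET -2): 0+-2=-2, 4+-2=2, 8+-2=6, 2+-2=0, 1+-2=-1, -5+-2=-7 -> [-2, 2, 6, 0, -1, -7]
Stage 2 (AMPLIFY -1): -2*-1=2, 2*-1=-2, 6*-1=-6, 0*-1=0, -1*-1=1, -7*-1=7 -> [2, -2, -6, 0, 1, 7]
Stage 3 (SUM): sum[0..0]=2, sum[0..1]=0, sum[0..2]=-6, sum[0..3]=-6, sum[0..4]=-5, sum[0..5]=2 -> [2, 0, -6, -6, -5, 2]
Stage 4 (CLIP -20 29): clip(2,-20,29)=2, clip(0,-20,29)=0, clip(-6,-20,29)=-6, clip(-6,-20,29)=-6, clip(-5,-20,29)=-5, clip(2,-20,29)=2 -> [2, 0, -6, -6, -5, 2]
Stage 5 (DIFF): s[0]=2, 0-2=-2, -6-0=-6, -6--6=0, -5--6=1, 2--5=7 -> [2, -2, -6, 0, 1, 7]

Answer: 2 -2 -6 0 1 7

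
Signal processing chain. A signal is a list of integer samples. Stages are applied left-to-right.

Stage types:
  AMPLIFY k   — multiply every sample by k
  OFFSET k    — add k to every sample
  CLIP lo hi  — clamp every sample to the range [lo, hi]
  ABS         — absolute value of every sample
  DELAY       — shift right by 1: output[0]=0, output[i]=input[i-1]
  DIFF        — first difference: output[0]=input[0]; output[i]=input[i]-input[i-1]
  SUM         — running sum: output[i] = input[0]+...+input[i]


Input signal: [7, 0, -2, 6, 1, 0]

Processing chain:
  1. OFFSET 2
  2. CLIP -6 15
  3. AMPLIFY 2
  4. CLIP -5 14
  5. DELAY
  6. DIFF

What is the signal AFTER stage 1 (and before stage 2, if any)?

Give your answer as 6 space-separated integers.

Answer: 9 2 0 8 3 2

Derivation:
Input: [7, 0, -2, 6, 1, 0]
Stage 1 (OFFSET 2): 7+2=9, 0+2=2, -2+2=0, 6+2=8, 1+2=3, 0+2=2 -> [9, 2, 0, 8, 3, 2]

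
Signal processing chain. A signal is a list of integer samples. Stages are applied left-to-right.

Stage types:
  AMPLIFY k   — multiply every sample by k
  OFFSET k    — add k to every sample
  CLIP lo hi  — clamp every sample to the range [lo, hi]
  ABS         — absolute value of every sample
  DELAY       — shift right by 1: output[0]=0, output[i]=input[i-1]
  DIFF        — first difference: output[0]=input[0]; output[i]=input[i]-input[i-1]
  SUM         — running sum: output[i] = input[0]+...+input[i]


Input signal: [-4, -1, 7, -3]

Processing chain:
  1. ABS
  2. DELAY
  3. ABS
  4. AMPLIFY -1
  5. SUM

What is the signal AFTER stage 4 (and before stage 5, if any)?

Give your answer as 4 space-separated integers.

Input: [-4, -1, 7, -3]
Stage 1 (ABS): |-4|=4, |-1|=1, |7|=7, |-3|=3 -> [4, 1, 7, 3]
Stage 2 (DELAY): [0, 4, 1, 7] = [0, 4, 1, 7] -> [0, 4, 1, 7]
Stage 3 (ABS): |0|=0, |4|=4, |1|=1, |7|=7 -> [0, 4, 1, 7]
Stage 4 (AMPLIFY -1): 0*-1=0, 4*-1=-4, 1*-1=-1, 7*-1=-7 -> [0, -4, -1, -7]

Answer: 0 -4 -1 -7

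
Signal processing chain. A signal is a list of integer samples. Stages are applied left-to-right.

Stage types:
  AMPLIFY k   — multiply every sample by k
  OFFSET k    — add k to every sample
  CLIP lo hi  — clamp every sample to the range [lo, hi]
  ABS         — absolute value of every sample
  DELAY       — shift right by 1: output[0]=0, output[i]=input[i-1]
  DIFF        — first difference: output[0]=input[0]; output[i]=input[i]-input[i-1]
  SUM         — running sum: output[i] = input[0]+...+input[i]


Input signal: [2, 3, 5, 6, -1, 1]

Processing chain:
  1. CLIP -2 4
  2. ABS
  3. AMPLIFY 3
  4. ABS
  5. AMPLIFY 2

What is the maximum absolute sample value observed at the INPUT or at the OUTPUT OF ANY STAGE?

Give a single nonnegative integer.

Answer: 24

Derivation:
Input: [2, 3, 5, 6, -1, 1] (max |s|=6)
Stage 1 (CLIP -2 4): clip(2,-2,4)=2, clip(3,-2,4)=3, clip(5,-2,4)=4, clip(6,-2,4)=4, clip(-1,-2,4)=-1, clip(1,-2,4)=1 -> [2, 3, 4, 4, -1, 1] (max |s|=4)
Stage 2 (ABS): |2|=2, |3|=3, |4|=4, |4|=4, |-1|=1, |1|=1 -> [2, 3, 4, 4, 1, 1] (max |s|=4)
Stage 3 (AMPLIFY 3): 2*3=6, 3*3=9, 4*3=12, 4*3=12, 1*3=3, 1*3=3 -> [6, 9, 12, 12, 3, 3] (max |s|=12)
Stage 4 (ABS): |6|=6, |9|=9, |12|=12, |12|=12, |3|=3, |3|=3 -> [6, 9, 12, 12, 3, 3] (max |s|=12)
Stage 5 (AMPLIFY 2): 6*2=12, 9*2=18, 12*2=24, 12*2=24, 3*2=6, 3*2=6 -> [12, 18, 24, 24, 6, 6] (max |s|=24)
Overall max amplitude: 24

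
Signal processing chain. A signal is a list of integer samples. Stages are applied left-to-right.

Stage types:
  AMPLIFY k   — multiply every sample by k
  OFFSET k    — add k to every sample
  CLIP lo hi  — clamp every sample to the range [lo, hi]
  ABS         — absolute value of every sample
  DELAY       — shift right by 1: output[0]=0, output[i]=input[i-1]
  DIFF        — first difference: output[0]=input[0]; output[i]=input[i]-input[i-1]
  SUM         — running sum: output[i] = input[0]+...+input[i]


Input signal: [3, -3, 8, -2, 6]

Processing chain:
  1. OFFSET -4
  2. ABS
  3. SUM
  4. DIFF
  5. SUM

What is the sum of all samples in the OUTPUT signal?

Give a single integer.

Input: [3, -3, 8, -2, 6]
Stage 1 (OFFSET -4): 3+-4=-1, -3+-4=-7, 8+-4=4, -2+-4=-6, 6+-4=2 -> [-1, -7, 4, -6, 2]
Stage 2 (ABS): |-1|=1, |-7|=7, |4|=4, |-6|=6, |2|=2 -> [1, 7, 4, 6, 2]
Stage 3 (SUM): sum[0..0]=1, sum[0..1]=8, sum[0..2]=12, sum[0..3]=18, sum[0..4]=20 -> [1, 8, 12, 18, 20]
Stage 4 (DIFF): s[0]=1, 8-1=7, 12-8=4, 18-12=6, 20-18=2 -> [1, 7, 4, 6, 2]
Stage 5 (SUM): sum[0..0]=1, sum[0..1]=8, sum[0..2]=12, sum[0..3]=18, sum[0..4]=20 -> [1, 8, 12, 18, 20]
Output sum: 59

Answer: 59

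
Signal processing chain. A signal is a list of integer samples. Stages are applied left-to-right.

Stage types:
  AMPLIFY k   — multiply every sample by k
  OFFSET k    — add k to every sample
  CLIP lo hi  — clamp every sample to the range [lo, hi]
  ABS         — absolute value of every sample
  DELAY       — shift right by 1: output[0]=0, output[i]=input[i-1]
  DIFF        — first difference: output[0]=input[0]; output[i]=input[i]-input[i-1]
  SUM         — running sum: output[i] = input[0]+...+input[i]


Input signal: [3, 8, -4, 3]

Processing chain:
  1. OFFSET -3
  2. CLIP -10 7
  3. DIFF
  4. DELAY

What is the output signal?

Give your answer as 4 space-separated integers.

Input: [3, 8, -4, 3]
Stage 1 (OFFSET -3): 3+-3=0, 8+-3=5, -4+-3=-7, 3+-3=0 -> [0, 5, -7, 0]
Stage 2 (CLIP -10 7): clip(0,-10,7)=0, clip(5,-10,7)=5, clip(-7,-10,7)=-7, clip(0,-10,7)=0 -> [0, 5, -7, 0]
Stage 3 (DIFF): s[0]=0, 5-0=5, -7-5=-12, 0--7=7 -> [0, 5, -12, 7]
Stage 4 (DELAY): [0, 0, 5, -12] = [0, 0, 5, -12] -> [0, 0, 5, -12]

Answer: 0 0 5 -12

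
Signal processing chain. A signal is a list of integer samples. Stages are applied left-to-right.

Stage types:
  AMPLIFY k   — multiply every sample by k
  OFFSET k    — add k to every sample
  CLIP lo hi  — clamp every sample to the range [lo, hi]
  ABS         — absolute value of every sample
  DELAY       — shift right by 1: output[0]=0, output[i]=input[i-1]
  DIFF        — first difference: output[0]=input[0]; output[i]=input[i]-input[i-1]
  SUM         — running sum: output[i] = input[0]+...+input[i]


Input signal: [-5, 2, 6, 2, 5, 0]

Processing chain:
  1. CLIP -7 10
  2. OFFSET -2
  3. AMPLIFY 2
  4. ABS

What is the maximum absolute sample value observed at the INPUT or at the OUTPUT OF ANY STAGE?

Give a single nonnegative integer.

Input: [-5, 2, 6, 2, 5, 0] (max |s|=6)
Stage 1 (CLIP -7 10): clip(-5,-7,10)=-5, clip(2,-7,10)=2, clip(6,-7,10)=6, clip(2,-7,10)=2, clip(5,-7,10)=5, clip(0,-7,10)=0 -> [-5, 2, 6, 2, 5, 0] (max |s|=6)
Stage 2 (OFFSET -2): -5+-2=-7, 2+-2=0, 6+-2=4, 2+-2=0, 5+-2=3, 0+-2=-2 -> [-7, 0, 4, 0, 3, -2] (max |s|=7)
Stage 3 (AMPLIFY 2): -7*2=-14, 0*2=0, 4*2=8, 0*2=0, 3*2=6, -2*2=-4 -> [-14, 0, 8, 0, 6, -4] (max |s|=14)
Stage 4 (ABS): |-14|=14, |0|=0, |8|=8, |0|=0, |6|=6, |-4|=4 -> [14, 0, 8, 0, 6, 4] (max |s|=14)
Overall max amplitude: 14

Answer: 14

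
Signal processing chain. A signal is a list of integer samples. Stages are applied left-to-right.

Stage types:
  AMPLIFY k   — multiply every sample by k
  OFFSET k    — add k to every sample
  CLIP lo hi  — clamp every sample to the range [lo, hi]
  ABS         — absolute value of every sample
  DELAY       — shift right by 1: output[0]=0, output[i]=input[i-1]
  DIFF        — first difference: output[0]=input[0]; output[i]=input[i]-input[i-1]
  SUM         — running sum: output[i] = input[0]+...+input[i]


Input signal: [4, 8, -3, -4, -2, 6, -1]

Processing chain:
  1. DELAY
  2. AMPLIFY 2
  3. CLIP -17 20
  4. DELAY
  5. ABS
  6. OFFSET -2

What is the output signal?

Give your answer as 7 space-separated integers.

Input: [4, 8, -3, -4, -2, 6, -1]
Stage 1 (DELAY): [0, 4, 8, -3, -4, -2, 6] = [0, 4, 8, -3, -4, -2, 6] -> [0, 4, 8, -3, -4, -2, 6]
Stage 2 (AMPLIFY 2): 0*2=0, 4*2=8, 8*2=16, -3*2=-6, -4*2=-8, -2*2=-4, 6*2=12 -> [0, 8, 16, -6, -8, -4, 12]
Stage 3 (CLIP -17 20): clip(0,-17,20)=0, clip(8,-17,20)=8, clip(16,-17,20)=16, clip(-6,-17,20)=-6, clip(-8,-17,20)=-8, clip(-4,-17,20)=-4, clip(12,-17,20)=12 -> [0, 8, 16, -6, -8, -4, 12]
Stage 4 (DELAY): [0, 0, 8, 16, -6, -8, -4] = [0, 0, 8, 16, -6, -8, -4] -> [0, 0, 8, 16, -6, -8, -4]
Stage 5 (ABS): |0|=0, |0|=0, |8|=8, |16|=16, |-6|=6, |-8|=8, |-4|=4 -> [0, 0, 8, 16, 6, 8, 4]
Stage 6 (OFFSET -2): 0+-2=-2, 0+-2=-2, 8+-2=6, 16+-2=14, 6+-2=4, 8+-2=6, 4+-2=2 -> [-2, -2, 6, 14, 4, 6, 2]

Answer: -2 -2 6 14 4 6 2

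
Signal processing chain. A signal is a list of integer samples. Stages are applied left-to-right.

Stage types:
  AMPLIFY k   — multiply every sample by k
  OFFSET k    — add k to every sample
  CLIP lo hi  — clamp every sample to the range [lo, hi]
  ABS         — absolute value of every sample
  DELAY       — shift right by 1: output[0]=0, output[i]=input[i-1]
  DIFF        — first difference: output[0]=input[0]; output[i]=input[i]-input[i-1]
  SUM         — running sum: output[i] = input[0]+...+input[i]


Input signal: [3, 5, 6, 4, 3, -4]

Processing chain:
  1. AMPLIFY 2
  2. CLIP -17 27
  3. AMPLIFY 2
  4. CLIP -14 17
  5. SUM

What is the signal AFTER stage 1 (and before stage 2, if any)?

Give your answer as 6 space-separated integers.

Answer: 6 10 12 8 6 -8

Derivation:
Input: [3, 5, 6, 4, 3, -4]
Stage 1 (AMPLIFY 2): 3*2=6, 5*2=10, 6*2=12, 4*2=8, 3*2=6, -4*2=-8 -> [6, 10, 12, 8, 6, -8]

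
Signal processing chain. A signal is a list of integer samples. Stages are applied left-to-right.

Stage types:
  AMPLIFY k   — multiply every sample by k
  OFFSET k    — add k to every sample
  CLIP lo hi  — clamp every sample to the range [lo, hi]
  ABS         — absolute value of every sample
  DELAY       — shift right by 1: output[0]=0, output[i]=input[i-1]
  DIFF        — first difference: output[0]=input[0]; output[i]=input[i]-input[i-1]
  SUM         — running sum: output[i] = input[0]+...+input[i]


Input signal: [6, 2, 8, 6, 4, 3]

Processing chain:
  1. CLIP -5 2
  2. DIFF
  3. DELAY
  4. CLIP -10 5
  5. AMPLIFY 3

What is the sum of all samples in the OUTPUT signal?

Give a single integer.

Answer: 6

Derivation:
Input: [6, 2, 8, 6, 4, 3]
Stage 1 (CLIP -5 2): clip(6,-5,2)=2, clip(2,-5,2)=2, clip(8,-5,2)=2, clip(6,-5,2)=2, clip(4,-5,2)=2, clip(3,-5,2)=2 -> [2, 2, 2, 2, 2, 2]
Stage 2 (DIFF): s[0]=2, 2-2=0, 2-2=0, 2-2=0, 2-2=0, 2-2=0 -> [2, 0, 0, 0, 0, 0]
Stage 3 (DELAY): [0, 2, 0, 0, 0, 0] = [0, 2, 0, 0, 0, 0] -> [0, 2, 0, 0, 0, 0]
Stage 4 (CLIP -10 5): clip(0,-10,5)=0, clip(2,-10,5)=2, clip(0,-10,5)=0, clip(0,-10,5)=0, clip(0,-10,5)=0, clip(0,-10,5)=0 -> [0, 2, 0, 0, 0, 0]
Stage 5 (AMPLIFY 3): 0*3=0, 2*3=6, 0*3=0, 0*3=0, 0*3=0, 0*3=0 -> [0, 6, 0, 0, 0, 0]
Output sum: 6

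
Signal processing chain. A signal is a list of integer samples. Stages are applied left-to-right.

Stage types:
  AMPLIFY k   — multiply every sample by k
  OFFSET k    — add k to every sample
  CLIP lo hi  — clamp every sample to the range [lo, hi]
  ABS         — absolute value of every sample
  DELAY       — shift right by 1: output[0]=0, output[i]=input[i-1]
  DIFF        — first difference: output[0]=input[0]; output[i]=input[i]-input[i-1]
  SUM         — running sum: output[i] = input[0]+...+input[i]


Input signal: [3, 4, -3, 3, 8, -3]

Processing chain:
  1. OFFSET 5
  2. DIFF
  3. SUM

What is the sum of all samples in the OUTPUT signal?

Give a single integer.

Answer: 42

Derivation:
Input: [3, 4, -3, 3, 8, -3]
Stage 1 (OFFSET 5): 3+5=8, 4+5=9, -3+5=2, 3+5=8, 8+5=13, -3+5=2 -> [8, 9, 2, 8, 13, 2]
Stage 2 (DIFF): s[0]=8, 9-8=1, 2-9=-7, 8-2=6, 13-8=5, 2-13=-11 -> [8, 1, -7, 6, 5, -11]
Stage 3 (SUM): sum[0..0]=8, sum[0..1]=9, sum[0..2]=2, sum[0..3]=8, sum[0..4]=13, sum[0..5]=2 -> [8, 9, 2, 8, 13, 2]
Output sum: 42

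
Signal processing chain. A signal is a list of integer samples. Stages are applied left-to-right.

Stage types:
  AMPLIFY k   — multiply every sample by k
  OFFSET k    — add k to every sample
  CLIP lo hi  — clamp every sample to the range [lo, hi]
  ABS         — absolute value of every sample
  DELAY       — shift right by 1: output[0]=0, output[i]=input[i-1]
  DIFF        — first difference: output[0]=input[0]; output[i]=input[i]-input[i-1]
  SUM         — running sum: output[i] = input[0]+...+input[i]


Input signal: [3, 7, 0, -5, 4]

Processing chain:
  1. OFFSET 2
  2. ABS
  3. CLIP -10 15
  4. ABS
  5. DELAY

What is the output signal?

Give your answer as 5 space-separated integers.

Input: [3, 7, 0, -5, 4]
Stage 1 (OFFSET 2): 3+2=5, 7+2=9, 0+2=2, -5+2=-3, 4+2=6 -> [5, 9, 2, -3, 6]
Stage 2 (ABS): |5|=5, |9|=9, |2|=2, |-3|=3, |6|=6 -> [5, 9, 2, 3, 6]
Stage 3 (CLIP -10 15): clip(5,-10,15)=5, clip(9,-10,15)=9, clip(2,-10,15)=2, clip(3,-10,15)=3, clip(6,-10,15)=6 -> [5, 9, 2, 3, 6]
Stage 4 (ABS): |5|=5, |9|=9, |2|=2, |3|=3, |6|=6 -> [5, 9, 2, 3, 6]
Stage 5 (DELAY): [0, 5, 9, 2, 3] = [0, 5, 9, 2, 3] -> [0, 5, 9, 2, 3]

Answer: 0 5 9 2 3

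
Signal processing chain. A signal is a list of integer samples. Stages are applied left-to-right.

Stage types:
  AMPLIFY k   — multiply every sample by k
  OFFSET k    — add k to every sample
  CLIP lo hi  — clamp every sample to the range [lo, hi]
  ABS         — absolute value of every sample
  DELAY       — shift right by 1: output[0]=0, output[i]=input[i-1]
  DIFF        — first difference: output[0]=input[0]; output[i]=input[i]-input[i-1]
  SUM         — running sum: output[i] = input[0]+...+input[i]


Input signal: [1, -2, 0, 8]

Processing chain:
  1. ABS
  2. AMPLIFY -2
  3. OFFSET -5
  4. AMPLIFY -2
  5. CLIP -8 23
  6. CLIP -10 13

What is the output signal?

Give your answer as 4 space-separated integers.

Input: [1, -2, 0, 8]
Stage 1 (ABS): |1|=1, |-2|=2, |0|=0, |8|=8 -> [1, 2, 0, 8]
Stage 2 (AMPLIFY -2): 1*-2=-2, 2*-2=-4, 0*-2=0, 8*-2=-16 -> [-2, -4, 0, -16]
Stage 3 (OFFSET -5): -2+-5=-7, -4+-5=-9, 0+-5=-5, -16+-5=-21 -> [-7, -9, -5, -21]
Stage 4 (AMPLIFY -2): -7*-2=14, -9*-2=18, -5*-2=10, -21*-2=42 -> [14, 18, 10, 42]
Stage 5 (CLIP -8 23): clip(14,-8,23)=14, clip(18,-8,23)=18, clip(10,-8,23)=10, clip(42,-8,23)=23 -> [14, 18, 10, 23]
Stage 6 (CLIP -10 13): clip(14,-10,13)=13, clip(18,-10,13)=13, clip(10,-10,13)=10, clip(23,-10,13)=13 -> [13, 13, 10, 13]

Answer: 13 13 10 13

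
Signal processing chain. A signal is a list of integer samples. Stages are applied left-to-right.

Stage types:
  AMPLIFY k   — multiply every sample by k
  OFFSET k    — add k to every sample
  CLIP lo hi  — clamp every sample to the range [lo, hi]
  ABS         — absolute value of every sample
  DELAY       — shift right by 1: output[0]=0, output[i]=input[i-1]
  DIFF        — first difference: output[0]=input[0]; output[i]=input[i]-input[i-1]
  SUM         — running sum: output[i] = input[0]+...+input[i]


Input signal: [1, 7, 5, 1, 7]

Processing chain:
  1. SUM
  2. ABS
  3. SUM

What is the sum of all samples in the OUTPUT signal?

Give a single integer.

Answer: 125

Derivation:
Input: [1, 7, 5, 1, 7]
Stage 1 (SUM): sum[0..0]=1, sum[0..1]=8, sum[0..2]=13, sum[0..3]=14, sum[0..4]=21 -> [1, 8, 13, 14, 21]
Stage 2 (ABS): |1|=1, |8|=8, |13|=13, |14|=14, |21|=21 -> [1, 8, 13, 14, 21]
Stage 3 (SUM): sum[0..0]=1, sum[0..1]=9, sum[0..2]=22, sum[0..3]=36, sum[0..4]=57 -> [1, 9, 22, 36, 57]
Output sum: 125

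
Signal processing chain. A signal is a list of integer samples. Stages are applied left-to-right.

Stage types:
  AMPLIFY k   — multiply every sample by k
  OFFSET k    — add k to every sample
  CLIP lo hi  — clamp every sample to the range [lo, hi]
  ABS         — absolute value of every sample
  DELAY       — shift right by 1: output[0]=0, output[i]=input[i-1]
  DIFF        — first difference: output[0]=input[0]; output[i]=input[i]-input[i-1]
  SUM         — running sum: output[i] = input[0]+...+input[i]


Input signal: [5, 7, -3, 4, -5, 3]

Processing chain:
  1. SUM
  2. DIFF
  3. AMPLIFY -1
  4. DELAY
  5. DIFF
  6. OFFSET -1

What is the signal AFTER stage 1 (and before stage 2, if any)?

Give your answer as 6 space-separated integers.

Answer: 5 12 9 13 8 11

Derivation:
Input: [5, 7, -3, 4, -5, 3]
Stage 1 (SUM): sum[0..0]=5, sum[0..1]=12, sum[0..2]=9, sum[0..3]=13, sum[0..4]=8, sum[0..5]=11 -> [5, 12, 9, 13, 8, 11]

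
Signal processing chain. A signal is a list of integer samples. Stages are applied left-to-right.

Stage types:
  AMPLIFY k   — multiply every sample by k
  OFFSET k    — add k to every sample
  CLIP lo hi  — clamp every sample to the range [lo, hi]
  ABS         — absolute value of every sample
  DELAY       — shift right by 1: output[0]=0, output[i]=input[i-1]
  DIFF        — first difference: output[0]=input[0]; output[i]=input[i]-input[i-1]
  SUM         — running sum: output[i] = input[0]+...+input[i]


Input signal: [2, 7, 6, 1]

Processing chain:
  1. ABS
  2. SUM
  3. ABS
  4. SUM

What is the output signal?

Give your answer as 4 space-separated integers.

Input: [2, 7, 6, 1]
Stage 1 (ABS): |2|=2, |7|=7, |6|=6, |1|=1 -> [2, 7, 6, 1]
Stage 2 (SUM): sum[0..0]=2, sum[0..1]=9, sum[0..2]=15, sum[0..3]=16 -> [2, 9, 15, 16]
Stage 3 (ABS): |2|=2, |9|=9, |15|=15, |16|=16 -> [2, 9, 15, 16]
Stage 4 (SUM): sum[0..0]=2, sum[0..1]=11, sum[0..2]=26, sum[0..3]=42 -> [2, 11, 26, 42]

Answer: 2 11 26 42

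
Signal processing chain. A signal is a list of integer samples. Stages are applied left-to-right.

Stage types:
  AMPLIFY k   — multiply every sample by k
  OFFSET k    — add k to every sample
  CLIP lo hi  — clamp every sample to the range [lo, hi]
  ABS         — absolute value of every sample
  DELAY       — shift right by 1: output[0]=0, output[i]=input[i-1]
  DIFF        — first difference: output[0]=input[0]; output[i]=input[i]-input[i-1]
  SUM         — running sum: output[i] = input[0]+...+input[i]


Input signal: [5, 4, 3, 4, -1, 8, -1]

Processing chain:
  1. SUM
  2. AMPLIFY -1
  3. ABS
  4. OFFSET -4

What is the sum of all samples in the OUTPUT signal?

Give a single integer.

Input: [5, 4, 3, 4, -1, 8, -1]
Stage 1 (SUM): sum[0..0]=5, sum[0..1]=9, sum[0..2]=12, sum[0..3]=16, sum[0..4]=15, sum[0..5]=23, sum[0..6]=22 -> [5, 9, 12, 16, 15, 23, 22]
Stage 2 (AMPLIFY -1): 5*-1=-5, 9*-1=-9, 12*-1=-12, 16*-1=-16, 15*-1=-15, 23*-1=-23, 22*-1=-22 -> [-5, -9, -12, -16, -15, -23, -22]
Stage 3 (ABS): |-5|=5, |-9|=9, |-12|=12, |-16|=16, |-15|=15, |-23|=23, |-22|=22 -> [5, 9, 12, 16, 15, 23, 22]
Stage 4 (OFFSET -4): 5+-4=1, 9+-4=5, 12+-4=8, 16+-4=12, 15+-4=11, 23+-4=19, 22+-4=18 -> [1, 5, 8, 12, 11, 19, 18]
Output sum: 74

Answer: 74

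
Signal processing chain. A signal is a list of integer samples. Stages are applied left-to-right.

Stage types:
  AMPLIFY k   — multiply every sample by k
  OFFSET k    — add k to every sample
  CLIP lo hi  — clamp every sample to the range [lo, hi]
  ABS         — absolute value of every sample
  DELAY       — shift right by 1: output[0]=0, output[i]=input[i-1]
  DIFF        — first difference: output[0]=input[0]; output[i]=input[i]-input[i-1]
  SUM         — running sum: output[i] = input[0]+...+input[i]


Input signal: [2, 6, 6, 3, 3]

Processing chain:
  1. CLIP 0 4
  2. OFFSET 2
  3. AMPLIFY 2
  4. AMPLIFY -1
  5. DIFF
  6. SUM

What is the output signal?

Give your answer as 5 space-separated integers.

Input: [2, 6, 6, 3, 3]
Stage 1 (CLIP 0 4): clip(2,0,4)=2, clip(6,0,4)=4, clip(6,0,4)=4, clip(3,0,4)=3, clip(3,0,4)=3 -> [2, 4, 4, 3, 3]
Stage 2 (OFFSET 2): 2+2=4, 4+2=6, 4+2=6, 3+2=5, 3+2=5 -> [4, 6, 6, 5, 5]
Stage 3 (AMPLIFY 2): 4*2=8, 6*2=12, 6*2=12, 5*2=10, 5*2=10 -> [8, 12, 12, 10, 10]
Stage 4 (AMPLIFY -1): 8*-1=-8, 12*-1=-12, 12*-1=-12, 10*-1=-10, 10*-1=-10 -> [-8, -12, -12, -10, -10]
Stage 5 (DIFF): s[0]=-8, -12--8=-4, -12--12=0, -10--12=2, -10--10=0 -> [-8, -4, 0, 2, 0]
Stage 6 (SUM): sum[0..0]=-8, sum[0..1]=-12, sum[0..2]=-12, sum[0..3]=-10, sum[0..4]=-10 -> [-8, -12, -12, -10, -10]

Answer: -8 -12 -12 -10 -10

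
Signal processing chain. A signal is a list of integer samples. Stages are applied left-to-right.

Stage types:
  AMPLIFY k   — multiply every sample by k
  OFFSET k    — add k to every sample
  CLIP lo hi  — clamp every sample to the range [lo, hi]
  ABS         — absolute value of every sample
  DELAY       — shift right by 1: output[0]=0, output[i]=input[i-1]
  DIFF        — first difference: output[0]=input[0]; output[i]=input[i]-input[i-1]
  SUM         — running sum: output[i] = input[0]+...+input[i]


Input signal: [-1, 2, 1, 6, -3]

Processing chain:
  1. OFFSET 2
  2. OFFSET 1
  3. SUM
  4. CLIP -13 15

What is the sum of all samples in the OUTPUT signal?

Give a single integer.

Input: [-1, 2, 1, 6, -3]
Stage 1 (OFFSET 2): -1+2=1, 2+2=4, 1+2=3, 6+2=8, -3+2=-1 -> [1, 4, 3, 8, -1]
Stage 2 (OFFSET 1): 1+1=2, 4+1=5, 3+1=4, 8+1=9, -1+1=0 -> [2, 5, 4, 9, 0]
Stage 3 (SUM): sum[0..0]=2, sum[0..1]=7, sum[0..2]=11, sum[0..3]=20, sum[0..4]=20 -> [2, 7, 11, 20, 20]
Stage 4 (CLIP -13 15): clip(2,-13,15)=2, clip(7,-13,15)=7, clip(11,-13,15)=11, clip(20,-13,15)=15, clip(20,-13,15)=15 -> [2, 7, 11, 15, 15]
Output sum: 50

Answer: 50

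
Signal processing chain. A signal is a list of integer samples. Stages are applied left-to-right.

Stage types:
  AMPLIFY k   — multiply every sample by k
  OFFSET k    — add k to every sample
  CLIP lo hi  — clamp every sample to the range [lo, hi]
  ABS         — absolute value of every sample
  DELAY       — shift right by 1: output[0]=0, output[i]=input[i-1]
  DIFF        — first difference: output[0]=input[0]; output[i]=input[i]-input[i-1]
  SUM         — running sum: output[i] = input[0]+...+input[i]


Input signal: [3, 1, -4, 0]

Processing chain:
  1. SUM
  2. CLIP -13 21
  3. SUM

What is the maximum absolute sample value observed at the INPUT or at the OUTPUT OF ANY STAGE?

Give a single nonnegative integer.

Answer: 7

Derivation:
Input: [3, 1, -4, 0] (max |s|=4)
Stage 1 (SUM): sum[0..0]=3, sum[0..1]=4, sum[0..2]=0, sum[0..3]=0 -> [3, 4, 0, 0] (max |s|=4)
Stage 2 (CLIP -13 21): clip(3,-13,21)=3, clip(4,-13,21)=4, clip(0,-13,21)=0, clip(0,-13,21)=0 -> [3, 4, 0, 0] (max |s|=4)
Stage 3 (SUM): sum[0..0]=3, sum[0..1]=7, sum[0..2]=7, sum[0..3]=7 -> [3, 7, 7, 7] (max |s|=7)
Overall max amplitude: 7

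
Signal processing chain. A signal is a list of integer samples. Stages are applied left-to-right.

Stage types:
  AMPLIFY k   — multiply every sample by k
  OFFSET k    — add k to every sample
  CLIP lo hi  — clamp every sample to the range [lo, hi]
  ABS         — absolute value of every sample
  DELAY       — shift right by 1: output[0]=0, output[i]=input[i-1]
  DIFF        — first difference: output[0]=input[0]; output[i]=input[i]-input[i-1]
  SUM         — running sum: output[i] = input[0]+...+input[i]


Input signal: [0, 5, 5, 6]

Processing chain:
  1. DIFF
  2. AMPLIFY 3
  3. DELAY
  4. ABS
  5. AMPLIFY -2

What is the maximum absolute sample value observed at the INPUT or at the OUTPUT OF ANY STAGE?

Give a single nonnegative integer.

Input: [0, 5, 5, 6] (max |s|=6)
Stage 1 (DIFF): s[0]=0, 5-0=5, 5-5=0, 6-5=1 -> [0, 5, 0, 1] (max |s|=5)
Stage 2 (AMPLIFY 3): 0*3=0, 5*3=15, 0*3=0, 1*3=3 -> [0, 15, 0, 3] (max |s|=15)
Stage 3 (DELAY): [0, 0, 15, 0] = [0, 0, 15, 0] -> [0, 0, 15, 0] (max |s|=15)
Stage 4 (ABS): |0|=0, |0|=0, |15|=15, |0|=0 -> [0, 0, 15, 0] (max |s|=15)
Stage 5 (AMPLIFY -2): 0*-2=0, 0*-2=0, 15*-2=-30, 0*-2=0 -> [0, 0, -30, 0] (max |s|=30)
Overall max amplitude: 30

Answer: 30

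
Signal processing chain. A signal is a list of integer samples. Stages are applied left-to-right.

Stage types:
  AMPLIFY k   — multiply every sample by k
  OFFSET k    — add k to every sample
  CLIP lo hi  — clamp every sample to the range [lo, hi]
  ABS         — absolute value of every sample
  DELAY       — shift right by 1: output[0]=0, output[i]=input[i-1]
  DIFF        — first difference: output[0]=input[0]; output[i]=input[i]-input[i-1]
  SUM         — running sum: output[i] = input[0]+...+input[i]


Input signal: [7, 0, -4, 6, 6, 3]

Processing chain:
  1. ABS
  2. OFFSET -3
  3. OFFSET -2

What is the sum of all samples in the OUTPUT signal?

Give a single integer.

Answer: -4

Derivation:
Input: [7, 0, -4, 6, 6, 3]
Stage 1 (ABS): |7|=7, |0|=0, |-4|=4, |6|=6, |6|=6, |3|=3 -> [7, 0, 4, 6, 6, 3]
Stage 2 (OFFSET -3): 7+-3=4, 0+-3=-3, 4+-3=1, 6+-3=3, 6+-3=3, 3+-3=0 -> [4, -3, 1, 3, 3, 0]
Stage 3 (OFFSET -2): 4+-2=2, -3+-2=-5, 1+-2=-1, 3+-2=1, 3+-2=1, 0+-2=-2 -> [2, -5, -1, 1, 1, -2]
Output sum: -4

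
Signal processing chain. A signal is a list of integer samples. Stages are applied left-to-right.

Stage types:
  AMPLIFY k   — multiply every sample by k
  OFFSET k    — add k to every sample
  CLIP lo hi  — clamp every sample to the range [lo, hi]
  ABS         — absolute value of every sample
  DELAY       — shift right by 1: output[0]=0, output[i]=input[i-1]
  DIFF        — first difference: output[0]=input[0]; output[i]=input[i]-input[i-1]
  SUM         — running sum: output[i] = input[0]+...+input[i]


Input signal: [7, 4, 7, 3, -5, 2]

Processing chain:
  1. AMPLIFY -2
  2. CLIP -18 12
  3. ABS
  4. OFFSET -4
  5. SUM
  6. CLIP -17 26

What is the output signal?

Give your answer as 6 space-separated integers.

Input: [7, 4, 7, 3, -5, 2]
Stage 1 (AMPLIFY -2): 7*-2=-14, 4*-2=-8, 7*-2=-14, 3*-2=-6, -5*-2=10, 2*-2=-4 -> [-14, -8, -14, -6, 10, -4]
Stage 2 (CLIP -18 12): clip(-14,-18,12)=-14, clip(-8,-18,12)=-8, clip(-14,-18,12)=-14, clip(-6,-18,12)=-6, clip(10,-18,12)=10, clip(-4,-18,12)=-4 -> [-14, -8, -14, -6, 10, -4]
Stage 3 (ABS): |-14|=14, |-8|=8, |-14|=14, |-6|=6, |10|=10, |-4|=4 -> [14, 8, 14, 6, 10, 4]
Stage 4 (OFFSET -4): 14+-4=10, 8+-4=4, 14+-4=10, 6+-4=2, 10+-4=6, 4+-4=0 -> [10, 4, 10, 2, 6, 0]
Stage 5 (SUM): sum[0..0]=10, sum[0..1]=14, sum[0..2]=24, sum[0..3]=26, sum[0..4]=32, sum[0..5]=32 -> [10, 14, 24, 26, 32, 32]
Stage 6 (CLIP -17 26): clip(10,-17,26)=10, clip(14,-17,26)=14, clip(24,-17,26)=24, clip(26,-17,26)=26, clip(32,-17,26)=26, clip(32,-17,26)=26 -> [10, 14, 24, 26, 26, 26]

Answer: 10 14 24 26 26 26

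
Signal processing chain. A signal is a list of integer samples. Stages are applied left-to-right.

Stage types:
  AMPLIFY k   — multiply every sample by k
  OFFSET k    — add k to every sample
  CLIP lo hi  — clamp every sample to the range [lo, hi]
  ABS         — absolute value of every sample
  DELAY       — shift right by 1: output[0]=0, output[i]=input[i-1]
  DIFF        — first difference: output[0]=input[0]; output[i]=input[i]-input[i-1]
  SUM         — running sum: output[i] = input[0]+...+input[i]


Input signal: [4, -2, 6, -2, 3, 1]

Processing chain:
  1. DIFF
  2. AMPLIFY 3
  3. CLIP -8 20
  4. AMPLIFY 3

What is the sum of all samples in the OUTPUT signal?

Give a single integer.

Answer: 75

Derivation:
Input: [4, -2, 6, -2, 3, 1]
Stage 1 (DIFF): s[0]=4, -2-4=-6, 6--2=8, -2-6=-8, 3--2=5, 1-3=-2 -> [4, -6, 8, -8, 5, -2]
Stage 2 (AMPLIFY 3): 4*3=12, -6*3=-18, 8*3=24, -8*3=-24, 5*3=15, -2*3=-6 -> [12, -18, 24, -24, 15, -6]
Stage 3 (CLIP -8 20): clip(12,-8,20)=12, clip(-18,-8,20)=-8, clip(24,-8,20)=20, clip(-24,-8,20)=-8, clip(15,-8,20)=15, clip(-6,-8,20)=-6 -> [12, -8, 20, -8, 15, -6]
Stage 4 (AMPLIFY 3): 12*3=36, -8*3=-24, 20*3=60, -8*3=-24, 15*3=45, -6*3=-18 -> [36, -24, 60, -24, 45, -18]
Output sum: 75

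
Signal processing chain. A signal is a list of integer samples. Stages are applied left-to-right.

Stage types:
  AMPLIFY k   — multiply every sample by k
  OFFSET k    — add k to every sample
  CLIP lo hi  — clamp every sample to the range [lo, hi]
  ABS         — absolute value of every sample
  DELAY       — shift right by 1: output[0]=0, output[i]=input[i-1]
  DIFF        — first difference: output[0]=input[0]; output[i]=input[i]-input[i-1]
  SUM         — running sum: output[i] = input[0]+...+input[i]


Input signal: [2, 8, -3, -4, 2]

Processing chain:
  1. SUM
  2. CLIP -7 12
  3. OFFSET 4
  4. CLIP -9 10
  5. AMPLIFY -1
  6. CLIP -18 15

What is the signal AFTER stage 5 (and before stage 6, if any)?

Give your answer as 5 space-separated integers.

Input: [2, 8, -3, -4, 2]
Stage 1 (SUM): sum[0..0]=2, sum[0..1]=10, sum[0..2]=7, sum[0..3]=3, sum[0..4]=5 -> [2, 10, 7, 3, 5]
Stage 2 (CLIP -7 12): clip(2,-7,12)=2, clip(10,-7,12)=10, clip(7,-7,12)=7, clip(3,-7,12)=3, clip(5,-7,12)=5 -> [2, 10, 7, 3, 5]
Stage 3 (OFFSET 4): 2+4=6, 10+4=14, 7+4=11, 3+4=7, 5+4=9 -> [6, 14, 11, 7, 9]
Stage 4 (CLIP -9 10): clip(6,-9,10)=6, clip(14,-9,10)=10, clip(11,-9,10)=10, clip(7,-9,10)=7, clip(9,-9,10)=9 -> [6, 10, 10, 7, 9]
Stage 5 (AMPLIFY -1): 6*-1=-6, 10*-1=-10, 10*-1=-10, 7*-1=-7, 9*-1=-9 -> [-6, -10, -10, -7, -9]

Answer: -6 -10 -10 -7 -9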